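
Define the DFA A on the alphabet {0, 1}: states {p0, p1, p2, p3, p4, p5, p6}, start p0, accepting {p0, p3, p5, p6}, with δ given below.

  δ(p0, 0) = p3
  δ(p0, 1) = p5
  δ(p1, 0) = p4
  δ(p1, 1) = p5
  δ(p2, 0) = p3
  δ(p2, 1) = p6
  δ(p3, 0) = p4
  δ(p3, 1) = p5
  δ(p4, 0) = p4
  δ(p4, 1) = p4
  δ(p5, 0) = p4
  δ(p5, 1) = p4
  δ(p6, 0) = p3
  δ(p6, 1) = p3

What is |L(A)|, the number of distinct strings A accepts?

4

The useful subgraph on states {p0, p3, p5} is acyclic, so L(A) is finite; the longest accepting path visits 3 useful states, giving maximum string length 2.
Counting accepting paths from p0 by length: 1 of length 0, 2 of length 1, 1 of length 2. Total 4.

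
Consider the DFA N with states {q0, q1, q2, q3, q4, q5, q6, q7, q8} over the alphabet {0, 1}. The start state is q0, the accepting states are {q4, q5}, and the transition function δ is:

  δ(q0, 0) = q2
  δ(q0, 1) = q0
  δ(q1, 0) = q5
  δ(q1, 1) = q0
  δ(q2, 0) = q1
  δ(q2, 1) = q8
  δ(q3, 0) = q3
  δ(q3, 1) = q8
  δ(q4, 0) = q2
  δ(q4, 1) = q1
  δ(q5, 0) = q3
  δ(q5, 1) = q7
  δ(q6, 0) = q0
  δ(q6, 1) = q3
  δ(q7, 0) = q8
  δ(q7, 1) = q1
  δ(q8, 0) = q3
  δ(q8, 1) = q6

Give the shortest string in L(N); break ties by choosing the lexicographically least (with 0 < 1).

A breadth-first search from q0 reaches an accepting state first via the path q0 → q2 → q1 → q5 on input 000.
No string of length < 3 is accepted (BFS exhausts all shorter strings without reaching an accepting state), and 000 is the lexicographically least accepting string of length 3.

000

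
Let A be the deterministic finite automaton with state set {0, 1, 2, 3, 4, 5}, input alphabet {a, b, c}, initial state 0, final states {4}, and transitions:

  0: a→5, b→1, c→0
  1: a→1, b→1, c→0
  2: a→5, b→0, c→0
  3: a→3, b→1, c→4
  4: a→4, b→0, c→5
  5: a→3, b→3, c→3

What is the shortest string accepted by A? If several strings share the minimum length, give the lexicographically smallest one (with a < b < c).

A breadth-first search from 0 reaches an accepting state first via the path 0 → 5 → 3 → 4 on input aac.
No string of length < 3 is accepted (BFS exhausts all shorter strings without reaching an accepting state), and aac is the lexicographically least accepting string of length 3.

aac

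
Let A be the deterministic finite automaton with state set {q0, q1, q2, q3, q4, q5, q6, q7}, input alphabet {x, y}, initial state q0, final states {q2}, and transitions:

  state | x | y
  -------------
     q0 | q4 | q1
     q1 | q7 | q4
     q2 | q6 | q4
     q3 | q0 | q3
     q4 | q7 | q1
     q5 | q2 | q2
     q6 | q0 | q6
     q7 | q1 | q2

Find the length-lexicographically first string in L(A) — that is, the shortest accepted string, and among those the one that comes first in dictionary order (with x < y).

xxy

A breadth-first search from q0 reaches an accepting state first via the path q0 → q4 → q7 → q2 on input xxy.
No string of length < 3 is accepted (BFS exhausts all shorter strings without reaching an accepting state), and xxy is the lexicographically least accepting string of length 3.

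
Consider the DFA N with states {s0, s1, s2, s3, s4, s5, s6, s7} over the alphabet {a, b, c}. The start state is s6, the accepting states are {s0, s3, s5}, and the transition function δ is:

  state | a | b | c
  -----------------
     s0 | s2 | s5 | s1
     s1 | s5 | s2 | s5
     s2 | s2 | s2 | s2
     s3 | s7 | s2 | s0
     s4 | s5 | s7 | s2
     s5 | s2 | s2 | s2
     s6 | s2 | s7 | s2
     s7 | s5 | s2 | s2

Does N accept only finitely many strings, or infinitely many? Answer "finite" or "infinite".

finite

The useful states (reachable from s6 and able to reach an accepting state) are {s5, s6, s7}.
Restricted to these states the transition graph has no cycle, so every accepting path has bounded length and L is finite.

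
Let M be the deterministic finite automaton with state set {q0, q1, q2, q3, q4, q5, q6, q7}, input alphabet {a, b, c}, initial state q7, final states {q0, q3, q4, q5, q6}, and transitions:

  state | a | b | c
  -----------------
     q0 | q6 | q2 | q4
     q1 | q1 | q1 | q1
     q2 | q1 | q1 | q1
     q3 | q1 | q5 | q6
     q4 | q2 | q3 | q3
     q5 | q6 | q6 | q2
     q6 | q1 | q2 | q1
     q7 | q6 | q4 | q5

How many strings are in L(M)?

The useful subgraph on states {q3, q4, q5, q6, q7} is acyclic, so L(M) is finite; the longest accepting path visits 5 useful states, giving maximum string length 4.
Counting accepting paths from q7 by length: 3 of length 1, 4 of length 2, 4 of length 3, 4 of length 4. Total 15.

15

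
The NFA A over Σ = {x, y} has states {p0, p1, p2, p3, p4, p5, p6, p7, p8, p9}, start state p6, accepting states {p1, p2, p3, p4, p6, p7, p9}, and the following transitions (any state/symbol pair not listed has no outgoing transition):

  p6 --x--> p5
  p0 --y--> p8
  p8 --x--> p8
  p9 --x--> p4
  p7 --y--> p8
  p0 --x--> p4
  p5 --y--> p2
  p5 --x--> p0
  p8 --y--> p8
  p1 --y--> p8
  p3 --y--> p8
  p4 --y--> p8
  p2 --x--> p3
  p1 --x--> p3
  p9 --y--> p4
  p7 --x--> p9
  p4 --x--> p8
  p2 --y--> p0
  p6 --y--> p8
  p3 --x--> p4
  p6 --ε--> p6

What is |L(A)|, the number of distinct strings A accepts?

6

The useful subgraph on states {p0, p2, p3, p4, p5, p6} is acyclic, so L(A) is finite; the longest accepting path visits 5 useful states, giving maximum string length 4.
Counting accepting paths from p6 by length: 1 of length 0, 1 of length 2, 2 of length 3, 2 of length 4. Total 6.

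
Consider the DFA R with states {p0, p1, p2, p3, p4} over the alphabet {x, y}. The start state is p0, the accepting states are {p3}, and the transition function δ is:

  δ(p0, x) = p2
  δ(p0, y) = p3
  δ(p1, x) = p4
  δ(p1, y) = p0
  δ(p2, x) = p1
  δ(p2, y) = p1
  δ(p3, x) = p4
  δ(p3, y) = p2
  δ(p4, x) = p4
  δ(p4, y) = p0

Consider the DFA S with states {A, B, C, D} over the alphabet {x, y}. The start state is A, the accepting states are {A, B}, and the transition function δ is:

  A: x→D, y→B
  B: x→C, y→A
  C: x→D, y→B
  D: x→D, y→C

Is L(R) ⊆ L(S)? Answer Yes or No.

Yes

Exploring the product automaton R × S from the start pair (p0, A), following both machines on each input symbol, reaches 15 state pairs: (p0, A), (p2, D), (p3, B), (p1, D), (p1, C), (p4, C), (p2, A), (p4, D), (p0, C), (p0, B), (p1, B), (p2, C), (p3, A), (p2, B), (p1, A).
R accepts in {p3} and S accepts in {A, B}. The reachable pairs whose R-component is accepting are (p3, B), (p3, A); in each of them the S-component is accepting too, so the product for L(R) \ L(S) (R-component accepting, S-component rejecting) has no reachable accepting pair and the difference is empty.
Hence every string in L(R) is also in L(S).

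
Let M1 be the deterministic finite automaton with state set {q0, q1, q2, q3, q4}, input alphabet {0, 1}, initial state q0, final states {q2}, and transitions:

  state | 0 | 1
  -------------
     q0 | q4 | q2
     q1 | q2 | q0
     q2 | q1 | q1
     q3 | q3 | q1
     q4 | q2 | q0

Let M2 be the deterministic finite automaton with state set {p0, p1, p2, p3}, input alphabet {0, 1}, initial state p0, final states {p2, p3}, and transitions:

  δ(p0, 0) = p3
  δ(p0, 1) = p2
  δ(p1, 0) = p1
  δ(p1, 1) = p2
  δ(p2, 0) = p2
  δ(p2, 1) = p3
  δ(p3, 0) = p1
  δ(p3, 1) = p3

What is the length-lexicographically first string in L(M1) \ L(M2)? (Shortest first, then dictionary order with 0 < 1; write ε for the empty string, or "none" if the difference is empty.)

The string 00 is accepted by M1 but not by M2.
No shorter string lies in the difference, and 00 is the lexicographically first length-2 string in L(M1) \ L(M2).

00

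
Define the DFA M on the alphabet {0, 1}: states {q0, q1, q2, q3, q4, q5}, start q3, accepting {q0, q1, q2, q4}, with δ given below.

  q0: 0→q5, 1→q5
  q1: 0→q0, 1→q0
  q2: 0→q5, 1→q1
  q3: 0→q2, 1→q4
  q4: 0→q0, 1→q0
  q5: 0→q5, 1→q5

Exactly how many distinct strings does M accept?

The useful subgraph on states {q0, q1, q2, q3, q4} is acyclic, so L(M) is finite; the longest accepting path visits 4 useful states, giving maximum string length 3.
Counting accepting paths from q3 by length: 2 of length 1, 3 of length 2, 2 of length 3. Total 7.

7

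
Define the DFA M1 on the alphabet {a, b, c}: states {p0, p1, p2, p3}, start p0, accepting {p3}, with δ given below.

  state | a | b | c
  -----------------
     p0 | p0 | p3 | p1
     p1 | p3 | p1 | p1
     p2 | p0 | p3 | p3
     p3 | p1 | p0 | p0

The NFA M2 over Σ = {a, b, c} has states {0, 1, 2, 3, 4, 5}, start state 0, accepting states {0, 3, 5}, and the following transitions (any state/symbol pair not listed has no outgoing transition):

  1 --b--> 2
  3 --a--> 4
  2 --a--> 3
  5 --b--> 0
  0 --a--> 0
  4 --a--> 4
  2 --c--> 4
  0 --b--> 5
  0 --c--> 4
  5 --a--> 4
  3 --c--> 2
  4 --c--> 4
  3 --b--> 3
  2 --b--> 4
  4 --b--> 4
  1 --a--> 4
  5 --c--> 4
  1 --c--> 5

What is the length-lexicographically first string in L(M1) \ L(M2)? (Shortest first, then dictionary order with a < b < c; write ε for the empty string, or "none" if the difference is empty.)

ca

The string ca is accepted by M1 but not by M2.
No shorter string lies in the difference, and ca is the lexicographically first length-2 string in L(M1) \ L(M2).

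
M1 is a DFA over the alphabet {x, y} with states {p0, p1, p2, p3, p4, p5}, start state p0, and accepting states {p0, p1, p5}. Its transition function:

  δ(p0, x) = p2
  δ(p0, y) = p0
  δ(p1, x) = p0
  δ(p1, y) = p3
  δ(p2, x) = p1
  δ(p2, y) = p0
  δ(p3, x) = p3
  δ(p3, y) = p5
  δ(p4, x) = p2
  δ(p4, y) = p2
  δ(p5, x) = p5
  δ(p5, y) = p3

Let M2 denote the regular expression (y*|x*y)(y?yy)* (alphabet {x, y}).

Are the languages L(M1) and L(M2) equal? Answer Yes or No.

No

The string xx is accepted by M1 but rejected by M2.
So L(M1) ≠ L(M2).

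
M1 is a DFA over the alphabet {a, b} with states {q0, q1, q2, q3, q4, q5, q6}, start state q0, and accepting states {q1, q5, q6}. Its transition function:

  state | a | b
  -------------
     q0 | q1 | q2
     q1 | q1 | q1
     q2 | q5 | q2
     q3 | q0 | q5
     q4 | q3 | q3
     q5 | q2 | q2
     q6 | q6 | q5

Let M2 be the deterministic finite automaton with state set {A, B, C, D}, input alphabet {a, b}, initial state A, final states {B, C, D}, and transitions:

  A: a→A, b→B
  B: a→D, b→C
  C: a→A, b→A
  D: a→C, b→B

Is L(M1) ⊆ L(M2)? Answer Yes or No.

No

The string a is in L(M1) but not in L(M2).
So L(M1) ⊄ L(M2).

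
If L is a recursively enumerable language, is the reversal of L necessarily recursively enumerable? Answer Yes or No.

Reverse the input and run the recogniser for L on it; this accepts exactly Lᴿ.
So the recursively enumerable languages are closed under reversal.

Yes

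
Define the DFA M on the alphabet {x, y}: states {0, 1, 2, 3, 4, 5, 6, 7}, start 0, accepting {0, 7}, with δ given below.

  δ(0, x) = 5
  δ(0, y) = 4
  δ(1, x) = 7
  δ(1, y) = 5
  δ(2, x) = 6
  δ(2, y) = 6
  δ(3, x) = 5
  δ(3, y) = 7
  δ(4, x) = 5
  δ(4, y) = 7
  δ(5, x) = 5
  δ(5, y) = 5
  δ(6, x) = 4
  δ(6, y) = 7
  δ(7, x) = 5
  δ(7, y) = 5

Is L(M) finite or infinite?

finite

The useful states (reachable from 0 and able to reach an accepting state) are {0, 4, 7}.
Restricted to these states the transition graph has no cycle, so every accepting path has bounded length and L is finite.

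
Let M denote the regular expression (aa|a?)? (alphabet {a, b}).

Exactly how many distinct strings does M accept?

3

The expression has no Kleene star, so L(M) is finite. Expanding the alternatives gives {ε, a, aa}.
That is 1 of length 0, 1 of length 1, 1 of length 2: 3 strings in all.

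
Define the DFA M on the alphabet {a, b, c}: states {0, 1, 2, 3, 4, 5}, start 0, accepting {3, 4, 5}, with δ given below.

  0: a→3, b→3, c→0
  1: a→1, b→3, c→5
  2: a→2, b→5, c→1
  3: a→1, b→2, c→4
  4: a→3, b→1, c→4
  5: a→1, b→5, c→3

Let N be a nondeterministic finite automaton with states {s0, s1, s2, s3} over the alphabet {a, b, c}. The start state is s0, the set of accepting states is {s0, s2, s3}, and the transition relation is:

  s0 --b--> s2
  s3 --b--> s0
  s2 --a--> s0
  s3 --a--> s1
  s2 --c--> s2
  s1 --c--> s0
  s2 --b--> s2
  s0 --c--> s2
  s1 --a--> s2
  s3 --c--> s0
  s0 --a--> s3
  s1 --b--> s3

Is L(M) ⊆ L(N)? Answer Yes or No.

Exploring the product automaton M × N from the start pair (0, s0), following both machines on each input symbol, reaches 18 state pairs: (0, s0), (3, s3), (3, s2), (0, s2), (1, s1), (2, s0), (4, s0), (1, s0), (2, s2), (4, s2), (3, s0), (1, s2), (5, s0), (2, s3), (5, s2), (1, s3), (2, s1), (5, s3).
M accepts in {3, 4, 5} and N accepts in {s0, s2, s3}. The reachable pairs whose M-component is accepting are (3, s3), (3, s2), (4, s0), (4, s2), (3, s0), (5, s0), (5, s2), (5, s3); in each of them the N-component is accepting too, so the product for L(M) \ L(N) (M-component accepting, N-component rejecting) has no reachable accepting pair and the difference is empty.
Hence every string in L(M) is also in L(N).

Yes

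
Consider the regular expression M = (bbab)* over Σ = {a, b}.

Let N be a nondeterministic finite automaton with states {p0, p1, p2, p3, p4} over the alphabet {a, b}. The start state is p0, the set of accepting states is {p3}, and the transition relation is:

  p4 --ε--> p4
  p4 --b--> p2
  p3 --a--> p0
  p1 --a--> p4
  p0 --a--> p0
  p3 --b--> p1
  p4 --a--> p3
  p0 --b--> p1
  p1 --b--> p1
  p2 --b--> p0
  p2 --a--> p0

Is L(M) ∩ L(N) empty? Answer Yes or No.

Converting the expression M to a DFA (subset construction, then merging equivalent states) gives the minimal DFA with states {m0, m1, m2, m3, m4}, start state m0, accepting states {m0} and transitions m0: a→m1, b→m2; m1: a→m1, b→m1; m2: a→m1, b→m3; m3: a→m4, b→m1; m4: a→m1, b→m0.
Exploring the product automaton M × N from the start pair (m0, p0), following both machines on each input symbol, reaches 11 state pairs: (m0, p0), (m1, p0), (m2, p1), (m1, p1), (m1, p4), (m3, p1), (m1, p3), (m1, p2), (m4, p4), (m0, p2), (m2, p0).
M accepts in {m0} and N accepts in {p3}; no reachable pair has both components accepting, so no string drives both machines to acceptance simultaneously and L(M) ∩ L(N) = ∅.
So no string is accepted by both, and the intersection is empty.

Yes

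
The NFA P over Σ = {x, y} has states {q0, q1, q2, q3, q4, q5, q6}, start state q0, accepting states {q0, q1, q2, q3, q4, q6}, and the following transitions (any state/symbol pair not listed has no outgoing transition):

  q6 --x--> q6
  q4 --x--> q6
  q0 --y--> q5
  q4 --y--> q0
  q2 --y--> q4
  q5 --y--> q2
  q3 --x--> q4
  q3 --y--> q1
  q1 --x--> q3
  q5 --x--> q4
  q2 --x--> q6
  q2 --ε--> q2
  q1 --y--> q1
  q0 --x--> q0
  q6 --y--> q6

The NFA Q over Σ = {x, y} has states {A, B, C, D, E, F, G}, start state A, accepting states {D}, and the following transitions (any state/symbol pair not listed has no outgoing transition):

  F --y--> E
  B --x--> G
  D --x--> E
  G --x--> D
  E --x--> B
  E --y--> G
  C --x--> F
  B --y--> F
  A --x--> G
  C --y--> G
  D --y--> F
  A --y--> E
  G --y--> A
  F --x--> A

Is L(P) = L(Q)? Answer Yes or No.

No

The empty string ε is accepted by P but rejected by Q.
So L(P) ≠ L(Q).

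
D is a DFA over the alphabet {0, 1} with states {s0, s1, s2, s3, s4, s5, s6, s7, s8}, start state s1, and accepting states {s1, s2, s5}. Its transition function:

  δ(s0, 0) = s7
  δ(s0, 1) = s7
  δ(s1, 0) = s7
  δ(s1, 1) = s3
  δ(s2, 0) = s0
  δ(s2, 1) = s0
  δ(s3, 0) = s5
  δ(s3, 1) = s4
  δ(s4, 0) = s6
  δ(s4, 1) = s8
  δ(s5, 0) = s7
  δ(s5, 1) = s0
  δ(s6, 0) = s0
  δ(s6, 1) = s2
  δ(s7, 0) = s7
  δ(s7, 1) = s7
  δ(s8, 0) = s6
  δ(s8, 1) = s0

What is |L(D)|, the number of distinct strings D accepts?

The useful subgraph on states {s1, s2, s3, s4, s5, s6, s8} is acyclic, so L(D) is finite; the longest accepting path visits 6 useful states, giving maximum string length 5.
Counting accepting paths from s1 by length: 1 of length 0, 1 of length 2, 1 of length 4, 1 of length 5. Total 4.

4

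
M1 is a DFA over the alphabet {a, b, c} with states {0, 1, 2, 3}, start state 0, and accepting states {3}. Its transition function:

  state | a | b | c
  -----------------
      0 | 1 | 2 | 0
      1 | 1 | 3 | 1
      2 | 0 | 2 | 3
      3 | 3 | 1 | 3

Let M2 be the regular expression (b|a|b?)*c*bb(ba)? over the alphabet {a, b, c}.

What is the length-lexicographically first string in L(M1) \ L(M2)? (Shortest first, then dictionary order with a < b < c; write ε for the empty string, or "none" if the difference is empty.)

The string ab is accepted by M1 but not by M2.
No shorter string lies in the difference, and ab is the lexicographically first length-2 string in L(M1) \ L(M2).

ab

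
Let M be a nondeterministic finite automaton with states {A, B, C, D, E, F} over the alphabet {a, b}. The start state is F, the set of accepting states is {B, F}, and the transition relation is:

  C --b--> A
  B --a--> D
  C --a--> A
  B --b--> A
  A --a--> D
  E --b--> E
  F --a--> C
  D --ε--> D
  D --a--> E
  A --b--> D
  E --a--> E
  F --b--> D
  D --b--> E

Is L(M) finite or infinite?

The useful states (reachable from F and able to reach an accepting state) are {F}.
Restricted to these states the transition graph has no cycle, so every accepting path has bounded length and L is finite.

finite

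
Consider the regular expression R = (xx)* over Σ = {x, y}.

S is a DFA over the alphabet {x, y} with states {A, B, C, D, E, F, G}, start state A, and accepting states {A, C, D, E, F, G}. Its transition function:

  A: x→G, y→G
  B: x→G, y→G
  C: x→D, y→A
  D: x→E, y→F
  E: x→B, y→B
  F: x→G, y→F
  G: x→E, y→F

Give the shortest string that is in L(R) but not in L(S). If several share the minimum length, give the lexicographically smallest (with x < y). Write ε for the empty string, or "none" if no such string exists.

xxxxxx

The string xxxxxx is accepted by R but not by S.
No shorter string lies in the difference, and xxxxxx is the lexicographically first length-6 string in L(R) \ L(S).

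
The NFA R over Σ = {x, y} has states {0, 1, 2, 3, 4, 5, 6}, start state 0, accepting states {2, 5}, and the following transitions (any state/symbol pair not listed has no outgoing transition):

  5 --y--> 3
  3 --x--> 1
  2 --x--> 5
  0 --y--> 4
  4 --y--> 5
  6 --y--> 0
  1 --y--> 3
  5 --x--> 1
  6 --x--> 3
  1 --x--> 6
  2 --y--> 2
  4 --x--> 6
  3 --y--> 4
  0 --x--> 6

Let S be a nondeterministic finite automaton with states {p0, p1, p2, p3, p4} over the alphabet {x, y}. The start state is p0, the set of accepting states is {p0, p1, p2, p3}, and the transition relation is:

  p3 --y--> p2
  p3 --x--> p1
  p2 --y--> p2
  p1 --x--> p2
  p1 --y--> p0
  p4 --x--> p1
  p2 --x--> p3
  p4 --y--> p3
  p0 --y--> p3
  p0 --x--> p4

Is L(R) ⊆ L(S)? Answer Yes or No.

Exploring the product automaton R × S from the start pair (0, p0), following both machines on each input symbol, reaches 20 state pairs: (0, p0), (6, p4), (4, p3), (3, p1), (0, p3), (6, p1), (5, p2), (1, p2), (4, p0), (4, p2), (3, p2), (1, p3), (6, p3), (5, p3), (0, p2), (1, p1), (6, p2), (3, p0), (3, p3), (1, p4).
R accepts in {2, 5} and S accepts in {p0, p1, p2, p3}. The reachable pairs whose R-component is accepting are (5, p2), (5, p3); in each of them the S-component is accepting too, so the product for L(R) \ L(S) (R-component accepting, S-component rejecting) has no reachable accepting pair and the difference is empty.
Hence every string in L(R) is also in L(S).

Yes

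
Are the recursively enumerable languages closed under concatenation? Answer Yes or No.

Dovetail over all split points of the input and all step bounds t = 1, 2, …, simulating the recogniser for L₁ on the prefix and the recogniser for L₂ on the suffix for t steps; accept if for some split both accept.
So the recursively enumerable languages are closed under concatenation.

Yes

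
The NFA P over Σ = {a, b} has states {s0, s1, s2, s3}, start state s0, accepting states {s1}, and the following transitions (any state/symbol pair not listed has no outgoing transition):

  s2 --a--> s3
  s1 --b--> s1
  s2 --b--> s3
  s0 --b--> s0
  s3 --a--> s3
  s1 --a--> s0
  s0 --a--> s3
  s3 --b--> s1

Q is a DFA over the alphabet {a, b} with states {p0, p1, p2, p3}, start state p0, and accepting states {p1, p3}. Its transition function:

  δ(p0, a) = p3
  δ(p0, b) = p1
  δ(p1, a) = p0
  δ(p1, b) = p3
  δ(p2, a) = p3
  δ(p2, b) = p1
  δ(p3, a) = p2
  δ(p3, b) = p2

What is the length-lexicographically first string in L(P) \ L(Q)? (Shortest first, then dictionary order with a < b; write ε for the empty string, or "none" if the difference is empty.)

The string ab is accepted by P but not by Q.
No shorter string lies in the difference, and ab is the lexicographically first length-2 string in L(P) \ L(Q).

ab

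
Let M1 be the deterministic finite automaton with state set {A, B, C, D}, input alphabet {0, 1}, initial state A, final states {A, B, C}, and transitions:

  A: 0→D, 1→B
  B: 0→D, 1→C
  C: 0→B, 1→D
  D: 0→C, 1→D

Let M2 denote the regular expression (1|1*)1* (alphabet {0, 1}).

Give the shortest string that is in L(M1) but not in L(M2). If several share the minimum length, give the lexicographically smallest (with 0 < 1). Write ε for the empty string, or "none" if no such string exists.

The string 00 is accepted by M1 but not by M2.
No shorter string lies in the difference, and 00 is the lexicographically first length-2 string in L(M1) \ L(M2).

00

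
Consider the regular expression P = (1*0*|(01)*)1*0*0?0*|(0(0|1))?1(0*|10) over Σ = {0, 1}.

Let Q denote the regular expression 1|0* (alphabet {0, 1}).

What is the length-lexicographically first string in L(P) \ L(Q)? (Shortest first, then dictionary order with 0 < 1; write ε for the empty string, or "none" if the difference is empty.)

The string 01 is accepted by P but not by Q.
No shorter string lies in the difference, and 01 is the lexicographically first length-2 string in L(P) \ L(Q).

01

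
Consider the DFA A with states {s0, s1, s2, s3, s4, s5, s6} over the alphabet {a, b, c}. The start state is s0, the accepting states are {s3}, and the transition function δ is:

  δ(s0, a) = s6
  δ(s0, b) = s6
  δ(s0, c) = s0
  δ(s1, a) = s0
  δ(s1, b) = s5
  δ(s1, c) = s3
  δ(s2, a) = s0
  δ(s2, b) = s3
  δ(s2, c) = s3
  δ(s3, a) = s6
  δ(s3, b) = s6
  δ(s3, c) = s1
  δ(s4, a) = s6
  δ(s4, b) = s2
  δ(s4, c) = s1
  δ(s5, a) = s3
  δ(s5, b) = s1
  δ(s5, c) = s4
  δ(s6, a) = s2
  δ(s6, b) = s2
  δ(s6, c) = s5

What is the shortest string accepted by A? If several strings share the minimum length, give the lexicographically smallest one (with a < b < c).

A breadth-first search from s0 reaches an accepting state first via the path s0 → s6 → s2 → s3 on input aab.
No string of length < 3 is accepted (BFS exhausts all shorter strings without reaching an accepting state), and aab is the lexicographically least accepting string of length 3.

aab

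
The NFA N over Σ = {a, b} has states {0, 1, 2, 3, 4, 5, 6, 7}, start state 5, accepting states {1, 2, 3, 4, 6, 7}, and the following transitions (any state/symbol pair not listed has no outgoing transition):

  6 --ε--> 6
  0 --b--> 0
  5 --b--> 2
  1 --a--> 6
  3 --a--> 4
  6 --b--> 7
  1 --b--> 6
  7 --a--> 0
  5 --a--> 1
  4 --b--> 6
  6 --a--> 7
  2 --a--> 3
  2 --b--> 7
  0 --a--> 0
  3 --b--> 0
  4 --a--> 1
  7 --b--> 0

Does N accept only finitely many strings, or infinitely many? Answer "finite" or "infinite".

finite

The useful states (reachable from 5 and able to reach an accepting state) are {1, 2, 3, 4, 5, 6, 7}.
Restricted to these states the transition graph has no cycle, so every accepting path has bounded length and L is finite.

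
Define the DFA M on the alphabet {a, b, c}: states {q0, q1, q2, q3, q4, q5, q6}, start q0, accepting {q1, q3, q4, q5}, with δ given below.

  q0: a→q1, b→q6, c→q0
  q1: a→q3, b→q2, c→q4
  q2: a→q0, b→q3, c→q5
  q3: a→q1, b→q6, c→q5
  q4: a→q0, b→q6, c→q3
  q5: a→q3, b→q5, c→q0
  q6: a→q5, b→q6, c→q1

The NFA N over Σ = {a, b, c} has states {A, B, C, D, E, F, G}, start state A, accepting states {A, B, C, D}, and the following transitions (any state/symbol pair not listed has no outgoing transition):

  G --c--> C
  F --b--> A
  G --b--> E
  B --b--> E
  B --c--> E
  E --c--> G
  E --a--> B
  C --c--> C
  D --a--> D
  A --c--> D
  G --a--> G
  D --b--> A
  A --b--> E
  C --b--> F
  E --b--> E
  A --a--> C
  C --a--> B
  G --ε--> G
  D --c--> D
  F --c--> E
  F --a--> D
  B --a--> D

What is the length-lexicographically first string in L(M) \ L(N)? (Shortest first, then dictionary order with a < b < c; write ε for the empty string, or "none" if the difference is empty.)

bc

The string bc is accepted by M but not by N.
No shorter string lies in the difference, and bc is the lexicographically first length-2 string in L(M) \ L(N).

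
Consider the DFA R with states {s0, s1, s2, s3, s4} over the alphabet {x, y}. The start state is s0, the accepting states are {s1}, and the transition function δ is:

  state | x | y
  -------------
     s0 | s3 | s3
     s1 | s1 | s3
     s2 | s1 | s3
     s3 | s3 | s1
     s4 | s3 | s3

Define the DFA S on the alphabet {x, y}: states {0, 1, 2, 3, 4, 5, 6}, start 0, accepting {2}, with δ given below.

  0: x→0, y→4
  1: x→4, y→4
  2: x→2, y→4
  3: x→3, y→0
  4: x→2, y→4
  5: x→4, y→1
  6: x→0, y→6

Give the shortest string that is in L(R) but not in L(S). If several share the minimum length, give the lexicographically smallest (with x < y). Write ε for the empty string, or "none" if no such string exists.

xy

The string xy is accepted by R but not by S.
No shorter string lies in the difference, and xy is the lexicographically first length-2 string in L(R) \ L(S).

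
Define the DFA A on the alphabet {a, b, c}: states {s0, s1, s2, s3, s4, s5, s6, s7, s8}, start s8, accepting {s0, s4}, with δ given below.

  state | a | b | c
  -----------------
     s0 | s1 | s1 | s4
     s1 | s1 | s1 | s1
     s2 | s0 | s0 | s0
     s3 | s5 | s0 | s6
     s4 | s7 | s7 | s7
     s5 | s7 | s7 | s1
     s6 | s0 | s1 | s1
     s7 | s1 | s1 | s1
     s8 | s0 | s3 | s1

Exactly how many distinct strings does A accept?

6

The useful subgraph on states {s0, s3, s4, s6, s8} is acyclic, so L(A) is finite; the longest accepting path visits 5 useful states, giving maximum string length 4.
Counting accepting paths from s8 by length: 1 of length 1, 2 of length 2, 2 of length 3, 1 of length 4. Total 6.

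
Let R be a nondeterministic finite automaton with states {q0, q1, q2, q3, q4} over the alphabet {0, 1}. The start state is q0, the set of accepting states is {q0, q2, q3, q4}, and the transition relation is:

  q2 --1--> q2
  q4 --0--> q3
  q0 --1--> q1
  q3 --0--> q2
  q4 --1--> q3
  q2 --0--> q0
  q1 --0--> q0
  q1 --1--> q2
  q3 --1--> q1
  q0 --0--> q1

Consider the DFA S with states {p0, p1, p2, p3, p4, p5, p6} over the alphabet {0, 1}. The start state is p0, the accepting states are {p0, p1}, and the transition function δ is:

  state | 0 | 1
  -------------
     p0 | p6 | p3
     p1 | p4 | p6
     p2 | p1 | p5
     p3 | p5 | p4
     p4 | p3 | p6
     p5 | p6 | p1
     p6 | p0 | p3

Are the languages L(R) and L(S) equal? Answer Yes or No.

No

The string 01 is accepted by R but rejected by S.
So L(R) ≠ L(S).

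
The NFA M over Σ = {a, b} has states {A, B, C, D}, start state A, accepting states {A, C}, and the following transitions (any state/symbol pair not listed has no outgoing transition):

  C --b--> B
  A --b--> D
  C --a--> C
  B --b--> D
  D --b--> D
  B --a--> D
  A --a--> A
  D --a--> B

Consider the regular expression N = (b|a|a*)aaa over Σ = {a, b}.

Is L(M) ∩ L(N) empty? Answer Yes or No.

No

The string aaa is accepted by both M and N.
Hence L(M) ∩ L(N) ≠ ∅.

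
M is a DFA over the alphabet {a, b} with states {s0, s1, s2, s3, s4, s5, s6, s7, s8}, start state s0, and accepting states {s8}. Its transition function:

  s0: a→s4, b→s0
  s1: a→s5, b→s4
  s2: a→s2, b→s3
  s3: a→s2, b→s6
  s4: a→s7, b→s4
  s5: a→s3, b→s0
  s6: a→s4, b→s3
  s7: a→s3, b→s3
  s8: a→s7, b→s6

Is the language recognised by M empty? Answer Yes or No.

The states reachable from the start state are {s0, s2, s3, s4, s6, s7}.
None of the accepting states {s8} is reachable, so no string is accepted and L(M) = ∅.

Yes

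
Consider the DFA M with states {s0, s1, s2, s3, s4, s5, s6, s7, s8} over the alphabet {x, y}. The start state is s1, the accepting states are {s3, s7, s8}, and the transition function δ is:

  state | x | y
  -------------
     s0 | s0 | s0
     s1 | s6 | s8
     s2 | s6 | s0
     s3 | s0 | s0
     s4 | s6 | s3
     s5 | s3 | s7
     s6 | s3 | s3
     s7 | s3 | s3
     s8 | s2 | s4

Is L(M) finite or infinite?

finite

The useful states (reachable from s1 and able to reach an accepting state) are {s1, s2, s3, s4, s6, s8}.
Restricted to these states the transition graph has no cycle, so every accepting path has bounded length and L is finite.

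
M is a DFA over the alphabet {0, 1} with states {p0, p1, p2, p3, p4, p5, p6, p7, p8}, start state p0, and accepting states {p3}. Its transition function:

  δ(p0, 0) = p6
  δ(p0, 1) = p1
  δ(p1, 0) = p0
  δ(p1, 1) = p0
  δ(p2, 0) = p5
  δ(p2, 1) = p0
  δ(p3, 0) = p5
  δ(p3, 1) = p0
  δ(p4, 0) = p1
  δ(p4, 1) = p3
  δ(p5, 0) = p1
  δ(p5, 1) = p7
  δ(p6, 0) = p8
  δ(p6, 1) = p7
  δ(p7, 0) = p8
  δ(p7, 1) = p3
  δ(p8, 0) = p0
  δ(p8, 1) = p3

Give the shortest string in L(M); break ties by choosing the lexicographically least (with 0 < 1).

A breadth-first search from p0 reaches an accepting state first via the path p0 → p6 → p8 → p3 on input 001.
No string of length < 3 is accepted (BFS exhausts all shorter strings without reaching an accepting state), and 001 is the lexicographically least accepting string of length 3.

001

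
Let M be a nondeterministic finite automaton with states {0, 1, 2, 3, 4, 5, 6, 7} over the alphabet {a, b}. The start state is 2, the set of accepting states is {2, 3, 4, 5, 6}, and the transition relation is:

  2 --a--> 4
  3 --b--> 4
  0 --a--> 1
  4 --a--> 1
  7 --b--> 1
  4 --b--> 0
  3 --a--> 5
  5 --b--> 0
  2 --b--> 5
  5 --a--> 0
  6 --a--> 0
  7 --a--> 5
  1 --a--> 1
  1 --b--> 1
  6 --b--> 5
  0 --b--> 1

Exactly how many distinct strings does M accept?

3

The useful subgraph on states {2, 4, 5} is acyclic, so L(M) is finite; the longest accepting path visits 2 useful states, giving maximum string length 1.
Counting accepting paths from 2 by length: 1 of length 0, 2 of length 1. Total 3.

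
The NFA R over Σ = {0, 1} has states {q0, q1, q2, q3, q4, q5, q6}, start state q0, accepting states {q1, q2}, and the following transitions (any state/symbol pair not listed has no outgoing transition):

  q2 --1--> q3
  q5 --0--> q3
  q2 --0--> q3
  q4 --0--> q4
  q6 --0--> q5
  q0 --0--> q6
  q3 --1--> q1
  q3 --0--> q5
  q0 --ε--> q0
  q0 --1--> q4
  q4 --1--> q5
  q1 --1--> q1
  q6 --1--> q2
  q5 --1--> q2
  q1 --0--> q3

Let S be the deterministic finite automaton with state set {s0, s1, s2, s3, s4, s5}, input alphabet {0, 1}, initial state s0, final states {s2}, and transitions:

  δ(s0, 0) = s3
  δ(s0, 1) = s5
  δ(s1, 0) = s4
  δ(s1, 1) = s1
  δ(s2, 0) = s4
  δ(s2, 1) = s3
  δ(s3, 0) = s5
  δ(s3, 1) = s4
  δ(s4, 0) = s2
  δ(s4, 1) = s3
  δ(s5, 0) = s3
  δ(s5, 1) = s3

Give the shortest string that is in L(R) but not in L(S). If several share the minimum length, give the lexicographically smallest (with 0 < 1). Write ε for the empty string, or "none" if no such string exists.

The string 01 is accepted by R but not by S.
No shorter string lies in the difference, and 01 is the lexicographically first length-2 string in L(R) \ L(S).

01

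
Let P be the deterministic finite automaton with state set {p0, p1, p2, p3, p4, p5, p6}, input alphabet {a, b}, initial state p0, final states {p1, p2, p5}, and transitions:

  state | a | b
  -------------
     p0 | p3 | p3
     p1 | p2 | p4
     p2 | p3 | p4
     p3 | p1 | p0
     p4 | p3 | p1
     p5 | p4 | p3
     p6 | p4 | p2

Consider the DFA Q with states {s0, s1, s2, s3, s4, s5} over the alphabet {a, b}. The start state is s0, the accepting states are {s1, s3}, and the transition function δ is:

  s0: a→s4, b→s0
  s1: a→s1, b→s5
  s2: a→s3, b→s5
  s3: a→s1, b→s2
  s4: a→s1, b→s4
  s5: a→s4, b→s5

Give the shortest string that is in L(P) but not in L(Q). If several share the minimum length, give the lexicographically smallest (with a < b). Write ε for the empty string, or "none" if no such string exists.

ba

The string ba is accepted by P but not by Q.
No shorter string lies in the difference, and ba is the lexicographically first length-2 string in L(P) \ L(Q).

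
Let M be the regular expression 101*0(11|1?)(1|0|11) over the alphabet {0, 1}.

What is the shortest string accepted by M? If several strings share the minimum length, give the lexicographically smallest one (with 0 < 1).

By inspection of the expression, no string of length less than 4 matches, and 1000 is the lexicographically first match of length 4.

1000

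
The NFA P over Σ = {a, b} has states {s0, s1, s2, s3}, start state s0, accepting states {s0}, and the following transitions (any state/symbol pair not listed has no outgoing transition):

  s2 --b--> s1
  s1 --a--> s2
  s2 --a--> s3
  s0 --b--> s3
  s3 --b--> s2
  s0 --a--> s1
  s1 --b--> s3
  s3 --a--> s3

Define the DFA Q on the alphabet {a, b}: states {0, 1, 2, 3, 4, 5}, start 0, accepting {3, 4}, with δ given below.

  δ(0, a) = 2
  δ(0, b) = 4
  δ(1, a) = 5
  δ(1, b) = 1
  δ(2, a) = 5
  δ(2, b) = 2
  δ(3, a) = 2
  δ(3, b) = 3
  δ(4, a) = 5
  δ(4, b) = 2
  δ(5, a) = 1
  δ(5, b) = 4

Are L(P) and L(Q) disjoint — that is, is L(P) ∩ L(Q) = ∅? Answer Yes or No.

Exploring the product automaton P × Q from the start pair (s0, 0), following both machines on each input symbol, reaches 12 state pairs: (s0, 0), (s1, 2), (s3, 4), (s2, 5), (s3, 2), (s3, 5), (s2, 2), (s3, 1), (s1, 4), (s2, 4), (s2, 1), (s1, 1).
P accepts in {s0} and Q accepts in {3, 4}; no reachable pair has both components accepting, so no string drives both machines to acceptance simultaneously and L(P) ∩ L(Q) = ∅.
So no string is accepted by both, and the intersection is empty.

Yes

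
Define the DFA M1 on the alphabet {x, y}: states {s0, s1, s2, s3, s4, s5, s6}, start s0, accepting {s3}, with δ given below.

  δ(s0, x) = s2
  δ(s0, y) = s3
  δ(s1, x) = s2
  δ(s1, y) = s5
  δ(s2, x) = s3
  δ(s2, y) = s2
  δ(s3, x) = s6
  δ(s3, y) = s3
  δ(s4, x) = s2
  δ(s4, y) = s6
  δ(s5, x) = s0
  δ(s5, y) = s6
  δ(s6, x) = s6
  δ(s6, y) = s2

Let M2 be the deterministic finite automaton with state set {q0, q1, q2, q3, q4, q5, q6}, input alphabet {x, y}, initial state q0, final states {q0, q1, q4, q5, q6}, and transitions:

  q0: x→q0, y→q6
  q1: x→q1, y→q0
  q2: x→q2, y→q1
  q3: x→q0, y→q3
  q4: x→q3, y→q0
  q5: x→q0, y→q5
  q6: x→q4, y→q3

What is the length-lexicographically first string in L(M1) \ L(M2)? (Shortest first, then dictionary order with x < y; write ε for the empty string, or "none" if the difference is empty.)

yy

The string yy is accepted by M1 but not by M2.
No shorter string lies in the difference, and yy is the lexicographically first length-2 string in L(M1) \ L(M2).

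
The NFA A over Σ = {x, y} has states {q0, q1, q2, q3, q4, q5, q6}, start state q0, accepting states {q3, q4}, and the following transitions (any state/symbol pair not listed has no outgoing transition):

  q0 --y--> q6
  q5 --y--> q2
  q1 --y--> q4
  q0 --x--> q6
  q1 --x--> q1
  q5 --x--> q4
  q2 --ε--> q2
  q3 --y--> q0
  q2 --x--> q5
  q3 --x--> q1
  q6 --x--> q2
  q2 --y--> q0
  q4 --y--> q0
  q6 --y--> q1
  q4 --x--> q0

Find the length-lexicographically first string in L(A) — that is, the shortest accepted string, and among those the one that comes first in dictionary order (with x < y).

A breadth-first search from q0 reaches an accepting state first via the path q0 → q6 → q1 → q4 on input xyy.
No string of length < 3 is accepted (BFS exhausts all shorter strings without reaching an accepting state), and xyy is the lexicographically least accepting string of length 3.

xyy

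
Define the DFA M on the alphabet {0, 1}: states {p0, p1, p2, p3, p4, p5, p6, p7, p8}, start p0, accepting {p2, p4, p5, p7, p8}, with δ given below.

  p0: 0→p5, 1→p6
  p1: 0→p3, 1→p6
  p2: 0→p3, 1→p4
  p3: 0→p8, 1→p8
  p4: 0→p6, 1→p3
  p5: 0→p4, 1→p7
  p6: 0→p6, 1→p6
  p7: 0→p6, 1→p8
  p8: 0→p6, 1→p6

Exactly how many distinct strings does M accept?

The useful subgraph on states {p0, p3, p4, p5, p7, p8} is acyclic, so L(M) is finite; the longest accepting path visits 5 useful states, giving maximum string length 4.
Counting accepting paths from p0 by length: 1 of length 1, 2 of length 2, 1 of length 3, 2 of length 4. Total 6.

6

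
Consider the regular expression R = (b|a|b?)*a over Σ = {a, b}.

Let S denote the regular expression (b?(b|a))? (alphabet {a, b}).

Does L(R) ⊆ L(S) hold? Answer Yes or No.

No

The string aa is in L(R) but not in L(S).
So L(R) ⊄ L(S).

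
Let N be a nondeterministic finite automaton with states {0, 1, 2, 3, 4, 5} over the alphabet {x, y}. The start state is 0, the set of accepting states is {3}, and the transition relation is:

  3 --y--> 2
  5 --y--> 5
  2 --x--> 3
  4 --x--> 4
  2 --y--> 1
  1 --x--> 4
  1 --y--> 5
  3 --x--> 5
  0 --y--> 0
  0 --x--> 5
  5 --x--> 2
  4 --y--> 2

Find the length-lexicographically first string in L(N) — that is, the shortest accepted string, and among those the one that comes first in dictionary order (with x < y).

A breadth-first search from 0 reaches an accepting state first via the path 0 → 5 → 2 → 3 on input xxx.
No string of length < 3 is accepted (BFS exhausts all shorter strings without reaching an accepting state), and xxx is the lexicographically least accepting string of length 3.

xxx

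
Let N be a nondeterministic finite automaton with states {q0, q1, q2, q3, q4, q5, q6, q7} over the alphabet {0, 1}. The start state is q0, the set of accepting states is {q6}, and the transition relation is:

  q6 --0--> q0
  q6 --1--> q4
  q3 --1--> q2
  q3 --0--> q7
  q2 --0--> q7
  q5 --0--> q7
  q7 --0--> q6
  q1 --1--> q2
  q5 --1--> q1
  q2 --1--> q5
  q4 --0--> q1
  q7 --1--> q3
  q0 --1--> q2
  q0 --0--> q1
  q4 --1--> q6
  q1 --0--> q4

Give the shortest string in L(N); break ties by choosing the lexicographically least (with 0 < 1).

001

A breadth-first search from q0 reaches an accepting state first via the path q0 → q1 → q4 → q6 on input 001.
No string of length < 3 is accepted (BFS exhausts all shorter strings without reaching an accepting state), and 001 is the lexicographically least accepting string of length 3.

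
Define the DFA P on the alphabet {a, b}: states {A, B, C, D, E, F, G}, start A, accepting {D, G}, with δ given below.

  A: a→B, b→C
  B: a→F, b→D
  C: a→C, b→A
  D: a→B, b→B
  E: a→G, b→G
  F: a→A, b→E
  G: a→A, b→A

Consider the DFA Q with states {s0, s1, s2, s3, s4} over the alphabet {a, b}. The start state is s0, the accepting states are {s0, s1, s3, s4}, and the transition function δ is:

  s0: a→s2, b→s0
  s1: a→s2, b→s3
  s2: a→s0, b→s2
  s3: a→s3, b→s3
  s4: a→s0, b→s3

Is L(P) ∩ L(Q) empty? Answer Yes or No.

The string aabb is accepted by both P and Q.
Hence L(P) ∩ L(Q) ≠ ∅.

No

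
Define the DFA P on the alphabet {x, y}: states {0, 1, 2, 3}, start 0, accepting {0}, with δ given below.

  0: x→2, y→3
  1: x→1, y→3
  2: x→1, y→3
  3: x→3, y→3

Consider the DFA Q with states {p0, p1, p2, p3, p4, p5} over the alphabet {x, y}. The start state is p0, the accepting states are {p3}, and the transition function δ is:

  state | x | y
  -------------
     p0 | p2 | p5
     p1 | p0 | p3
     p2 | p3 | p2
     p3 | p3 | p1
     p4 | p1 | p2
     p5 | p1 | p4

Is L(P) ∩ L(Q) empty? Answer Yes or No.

Exploring the product automaton P × Q from the start pair (0, p0), following both machines on each input symbol, reaches 9 state pairs: (0, p0), (2, p2), (3, p5), (1, p3), (3, p2), (3, p1), (3, p4), (3, p3), (3, p0).
P accepts in {0} and Q accepts in {p3}; no reachable pair has both components accepting, so no string drives both machines to acceptance simultaneously and L(P) ∩ L(Q) = ∅.
So no string is accepted by both, and the intersection is empty.

Yes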